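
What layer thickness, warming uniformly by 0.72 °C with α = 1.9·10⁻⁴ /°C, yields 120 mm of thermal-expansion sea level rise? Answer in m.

877 m

H = Δh/(αΔT) = 0.12 / (1.9×10⁻⁴ × 0.72) ≈ 877.2 m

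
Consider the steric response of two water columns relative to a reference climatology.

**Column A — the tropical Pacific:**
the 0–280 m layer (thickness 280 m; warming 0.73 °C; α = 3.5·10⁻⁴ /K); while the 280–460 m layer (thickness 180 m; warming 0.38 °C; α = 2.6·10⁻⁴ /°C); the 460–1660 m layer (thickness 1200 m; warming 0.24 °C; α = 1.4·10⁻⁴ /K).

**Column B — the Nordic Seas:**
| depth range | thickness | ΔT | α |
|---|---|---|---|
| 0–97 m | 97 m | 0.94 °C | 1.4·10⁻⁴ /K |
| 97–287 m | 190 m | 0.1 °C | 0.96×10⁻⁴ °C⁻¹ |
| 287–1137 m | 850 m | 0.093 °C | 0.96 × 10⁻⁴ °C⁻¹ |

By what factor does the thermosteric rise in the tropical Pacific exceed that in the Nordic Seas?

A Layer 1: 0.73 × 3.5×10⁻⁴ × 280 = 0.07154 m
A 280–460 m: 2.6×10⁻⁴ × 0.38 × 180 = 0.017784 m
A 1.4×10⁻⁴ × 0.24 × 1200 = 0.04032 m
A total: 0.129644 m
B Layer 1: 97 × 1.4×10⁻⁴ × 0.94 = 0.0127652 m
B 97–287 m: 0.96×10⁻⁴ × 0.1 × 190 = 0.001824 m
B Layer 3: 0.96×10⁻⁴ × 0.093 × 850 = 0.0075888 m
B total: 0.022178 m
Ratio: 0.129644 / 0.022178 ≈ 5.846

a factor of 5.8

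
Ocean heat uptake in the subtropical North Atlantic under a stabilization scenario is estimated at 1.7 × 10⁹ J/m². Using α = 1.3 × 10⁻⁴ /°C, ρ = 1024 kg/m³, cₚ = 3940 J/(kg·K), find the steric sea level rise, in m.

0.055 m

Δh = αQ/(ρcₚ) = 1.3×10⁻⁴ × 1.7×10⁹ / (1024 × 3940) ≈ 0.054777 m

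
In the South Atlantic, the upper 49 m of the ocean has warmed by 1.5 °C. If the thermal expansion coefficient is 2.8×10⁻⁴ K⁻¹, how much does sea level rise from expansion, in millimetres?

Δh = αΔT·H = 2.8×10⁻⁴ × 1.5 × 49 = 0.02058 m

Δh = 20.6 mm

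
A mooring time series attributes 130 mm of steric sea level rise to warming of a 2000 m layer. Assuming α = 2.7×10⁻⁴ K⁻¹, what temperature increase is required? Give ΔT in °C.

ΔT = Δh/(αH) = 0.13 / (2.7×10⁻⁴ × 2000) ≈ 0.2407 °C

about 0.241 °C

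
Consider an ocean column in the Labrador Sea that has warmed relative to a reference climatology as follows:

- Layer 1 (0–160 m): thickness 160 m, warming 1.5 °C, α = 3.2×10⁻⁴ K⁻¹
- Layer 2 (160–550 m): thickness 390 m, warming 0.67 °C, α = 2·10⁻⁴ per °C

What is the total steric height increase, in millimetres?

about 130 mm

Layer 1: 3.2×10⁻⁴ × 1.5 × 160 = 0.07680 m
Layer 2: 0.67 × 2×10⁻⁴ × 390 = 0.05226 m
Δh = 0.07680 + 0.05226 = 0.12906 m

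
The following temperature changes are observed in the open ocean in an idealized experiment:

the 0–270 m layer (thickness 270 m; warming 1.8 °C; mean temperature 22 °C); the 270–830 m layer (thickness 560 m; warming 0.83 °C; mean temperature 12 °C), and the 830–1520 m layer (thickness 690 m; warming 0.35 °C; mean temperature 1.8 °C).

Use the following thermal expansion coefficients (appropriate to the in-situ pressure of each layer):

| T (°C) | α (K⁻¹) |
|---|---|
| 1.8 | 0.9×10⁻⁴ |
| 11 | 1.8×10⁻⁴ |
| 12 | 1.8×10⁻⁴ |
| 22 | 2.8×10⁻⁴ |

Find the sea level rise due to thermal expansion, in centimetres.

Layer 1 at 22 °C → α = 2.8×10⁻⁴ K⁻¹
Layer 2 at 12 °C → α = 1.8×10⁻⁴ K⁻¹
Layer 3 at 1.8 °C → α = 0.9×10⁻⁴ K⁻¹
270 × 2.8×10⁻⁴ × 1.8 = 0.13608 m
270–830 m: 560 × 0.83 × 1.8×10⁻⁴ = 0.083664 m
690 × 0.9×10⁻⁴ × 0.35 = 0.021735 m
Δh = 0.13608 + 0.083664 + 0.021735 = 0.241479 m

24 cm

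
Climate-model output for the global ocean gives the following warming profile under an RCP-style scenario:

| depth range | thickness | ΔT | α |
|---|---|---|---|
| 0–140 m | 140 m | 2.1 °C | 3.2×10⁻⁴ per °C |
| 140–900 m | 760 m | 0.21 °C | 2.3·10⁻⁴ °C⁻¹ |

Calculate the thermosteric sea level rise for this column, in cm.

13.1 cm

Layer 1: 2.1 × 3.2×10⁻⁴ × 140 = 0.09408 m
140–900 m: 2.3×10⁻⁴ × 760 × 0.21 = 0.036708 m
Δh = 0.09408 + 0.036708 = 0.130788 m ≈ 13.1 cm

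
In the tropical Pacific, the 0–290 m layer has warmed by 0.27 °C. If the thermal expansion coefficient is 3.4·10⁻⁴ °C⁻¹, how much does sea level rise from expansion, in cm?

2.7 cm

Δh = αΔT·H = 3.4×10⁻⁴ × 0.27 × 290 = 0.026622 m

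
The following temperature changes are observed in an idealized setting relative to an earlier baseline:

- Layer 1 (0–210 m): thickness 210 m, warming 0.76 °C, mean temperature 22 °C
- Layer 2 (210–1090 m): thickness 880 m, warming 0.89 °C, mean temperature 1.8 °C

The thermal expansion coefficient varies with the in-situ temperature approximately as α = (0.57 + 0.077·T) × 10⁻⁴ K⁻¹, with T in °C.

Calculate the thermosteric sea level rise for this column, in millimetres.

about 91.6 mm

Layer 1: α = (0.57 + 0.077×22)×10⁻⁴ = 2.264×10⁻⁴ K⁻¹
Layer 2: α = (0.57 + 0.077×1.8)×10⁻⁴ = 0.7086×10⁻⁴ K⁻¹
0.76 × 2.264×10⁻⁴ × 210 = 0.03613344 m
210–1090 m: 0.89 × 880 × 0.7086×10⁻⁴ = 0.055497552 m
Δh = 0.03613344 + 0.055497552 = 0.091630992 m ≈ 91.6 mm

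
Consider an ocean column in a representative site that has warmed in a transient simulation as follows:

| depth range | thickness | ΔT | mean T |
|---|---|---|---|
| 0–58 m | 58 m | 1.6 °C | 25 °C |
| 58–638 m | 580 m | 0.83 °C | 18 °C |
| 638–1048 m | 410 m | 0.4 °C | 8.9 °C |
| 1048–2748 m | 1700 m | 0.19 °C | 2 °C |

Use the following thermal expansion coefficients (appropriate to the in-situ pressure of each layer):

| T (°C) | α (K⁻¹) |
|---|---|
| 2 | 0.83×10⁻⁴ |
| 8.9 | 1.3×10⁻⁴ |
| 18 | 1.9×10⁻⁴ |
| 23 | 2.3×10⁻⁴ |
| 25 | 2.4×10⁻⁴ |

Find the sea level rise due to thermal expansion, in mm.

Δh ≈ 162 mm

Layer 1 at 25 °C → α = 2.4×10⁻⁴ K⁻¹
Layer 2 at 18 °C → α = 1.9×10⁻⁴ K⁻¹
Layer 3 at 8.9 °C → α = 1.3×10⁻⁴ K⁻¹
Layer 4 at 2 °C → α = 0.83×10⁻⁴ K⁻¹
0–58 m: 2.4×10⁻⁴ × 58 × 1.6 = 0.022272 m
58–638 m: 1.9×10⁻⁴ × 580 × 0.83 = 0.091466 m
1.3×10⁻⁴ × 410 × 0.4 = 0.02132 m
1700 × 0.19 × 0.83×10⁻⁴ = 0.026809 m
Δh = 0.022272 + 0.091466 + 0.02132 + 0.026809 = 0.161867 m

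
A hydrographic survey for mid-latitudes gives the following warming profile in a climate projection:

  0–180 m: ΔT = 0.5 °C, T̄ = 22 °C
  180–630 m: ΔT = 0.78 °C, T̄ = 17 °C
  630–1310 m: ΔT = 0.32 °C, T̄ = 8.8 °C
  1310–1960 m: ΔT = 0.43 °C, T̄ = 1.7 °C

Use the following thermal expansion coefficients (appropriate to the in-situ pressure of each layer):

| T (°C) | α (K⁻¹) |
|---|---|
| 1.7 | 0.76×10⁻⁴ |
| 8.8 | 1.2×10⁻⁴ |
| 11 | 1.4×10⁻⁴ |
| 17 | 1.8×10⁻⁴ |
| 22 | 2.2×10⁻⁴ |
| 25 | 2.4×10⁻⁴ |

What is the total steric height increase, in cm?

Layer 1 at 22 °C → α = 2.2×10⁻⁴ K⁻¹
Layer 2 at 17 °C → α = 1.8×10⁻⁴ K⁻¹
Layer 3 at 8.8 °C → α = 1.2×10⁻⁴ K⁻¹
Layer 4 at 1.7 °C → α = 0.76×10⁻⁴ K⁻¹
0–180 m: 180 × 0.5 × 2.2×10⁻⁴ = 0.01980 m
180–630 m: 450 × 1.8×10⁻⁴ × 0.78 = 0.06318 m
680 × 0.32 × 1.2×10⁻⁴ = 0.026112 m
1310–1960 m: 650 × 0.76×10⁻⁴ × 0.43 = 0.021242 m
Δh = 0.01980 + 0.06318 + 0.026112 + 0.021242 = 0.130334 m

13.0 cm of thermosteric rise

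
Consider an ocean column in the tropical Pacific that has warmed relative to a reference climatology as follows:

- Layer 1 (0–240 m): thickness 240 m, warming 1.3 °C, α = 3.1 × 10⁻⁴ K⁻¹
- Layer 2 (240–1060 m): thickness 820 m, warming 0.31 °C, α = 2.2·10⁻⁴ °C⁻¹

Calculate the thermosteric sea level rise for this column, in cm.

Layer 1: 240 × 3.1×10⁻⁴ × 1.3 = 0.09672 m
240–1060 m: 2.2×10⁻⁴ × 0.31 × 820 = 0.055924 m
Δh = 0.09672 + 0.055924 = 0.152644 m

about 15.3 cm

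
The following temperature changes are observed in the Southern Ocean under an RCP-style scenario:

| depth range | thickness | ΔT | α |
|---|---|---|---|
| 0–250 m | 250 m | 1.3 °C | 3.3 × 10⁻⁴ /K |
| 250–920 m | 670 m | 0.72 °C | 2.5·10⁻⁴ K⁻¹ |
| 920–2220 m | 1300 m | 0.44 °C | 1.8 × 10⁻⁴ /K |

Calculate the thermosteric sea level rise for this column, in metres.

Layer 1: 250 × 1.3 × 3.3×10⁻⁴ = 0.10725 m
0.72 × 2.5×10⁻⁴ × 670 = 0.12060 m
0.44 × 1.8×10⁻⁴ × 1300 = 0.10296 m
Δh = 0.10725 + 0.12060 + 0.10296 = 0.33081 m

0.33 m of thermosteric rise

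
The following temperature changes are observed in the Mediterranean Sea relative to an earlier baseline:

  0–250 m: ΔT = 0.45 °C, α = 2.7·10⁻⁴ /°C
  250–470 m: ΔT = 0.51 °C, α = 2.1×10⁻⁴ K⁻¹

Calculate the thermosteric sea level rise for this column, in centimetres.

Δh ≈ 5.4 cm

0–250 m: 2.7×10⁻⁴ × 250 × 0.45 = 0.030375 m
0.51 × 2.1×10⁻⁴ × 220 = 0.023562 m
Δh = 0.030375 + 0.023562 = 0.053937 m ≈ 5.4 cm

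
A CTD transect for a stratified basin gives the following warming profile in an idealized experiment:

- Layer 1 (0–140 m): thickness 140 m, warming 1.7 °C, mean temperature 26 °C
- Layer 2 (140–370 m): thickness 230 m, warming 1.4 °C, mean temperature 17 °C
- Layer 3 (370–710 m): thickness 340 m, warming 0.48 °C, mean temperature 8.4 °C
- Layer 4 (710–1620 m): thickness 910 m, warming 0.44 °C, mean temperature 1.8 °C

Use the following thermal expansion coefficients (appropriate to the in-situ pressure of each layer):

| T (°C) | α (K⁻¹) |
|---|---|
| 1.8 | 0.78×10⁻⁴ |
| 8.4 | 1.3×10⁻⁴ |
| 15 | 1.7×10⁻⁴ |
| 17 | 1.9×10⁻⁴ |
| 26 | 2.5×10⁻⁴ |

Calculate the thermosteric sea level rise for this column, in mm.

Δh ≈ 173 mm

Layer 1 at 26 °C → α = 2.5×10⁻⁴ K⁻¹
Layer 2 at 17 °C → α = 1.9×10⁻⁴ K⁻¹
Layer 3 at 8.4 °C → α = 1.3×10⁻⁴ K⁻¹
Layer 4 at 1.8 °C → α = 0.78×10⁻⁴ K⁻¹
2.5×10⁻⁴ × 1.7 × 140 = 0.05950 m
140–370 m: 230 × 1.4 × 1.9×10⁻⁴ = 0.06118 m
370–710 m: 340 × 1.3×10⁻⁴ × 0.48 = 0.021216 m
710–1620 m: 0.44 × 910 × 0.78×10⁻⁴ = 0.0312312 m
Δh = 0.05950 + 0.06118 + 0.021216 + 0.0312312 = 0.1731272 m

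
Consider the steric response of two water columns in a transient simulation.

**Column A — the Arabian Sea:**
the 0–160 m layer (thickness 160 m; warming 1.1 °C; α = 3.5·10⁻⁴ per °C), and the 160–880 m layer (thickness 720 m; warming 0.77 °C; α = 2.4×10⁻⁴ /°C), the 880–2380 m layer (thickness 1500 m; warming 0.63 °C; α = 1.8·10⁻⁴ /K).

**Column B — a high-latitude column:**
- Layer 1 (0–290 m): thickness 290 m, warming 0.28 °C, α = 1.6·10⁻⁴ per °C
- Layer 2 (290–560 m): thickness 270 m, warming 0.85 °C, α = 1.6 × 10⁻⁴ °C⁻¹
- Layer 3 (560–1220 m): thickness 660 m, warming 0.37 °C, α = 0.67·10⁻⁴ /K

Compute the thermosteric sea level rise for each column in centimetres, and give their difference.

A 160 × 3.5×10⁻⁴ × 1.1 = 0.06160 m
A Layer 2: 2.4×10⁻⁴ × 720 × 0.77 = 0.133056 m
A Layer 3: 0.63 × 1.8×10⁻⁴ × 1500 = 0.17010 m
A total: 0.364756 m
B Layer 1: 1.6×10⁻⁴ × 290 × 0.28 = 0.012992 m
B 290–560 m: 1.6×10⁻⁴ × 270 × 0.85 = 0.03672 m
B 560–1220 m: 0.67×10⁻⁴ × 660 × 0.37 = 0.0163614 m
B total: 0.0660734 m
Difference: 0.364756 − 0.0660734 = 0.2986826 m

Δh_A ≈ 36 cm, Δh_B ≈ 6.6 cm; difference ≈ 30 cm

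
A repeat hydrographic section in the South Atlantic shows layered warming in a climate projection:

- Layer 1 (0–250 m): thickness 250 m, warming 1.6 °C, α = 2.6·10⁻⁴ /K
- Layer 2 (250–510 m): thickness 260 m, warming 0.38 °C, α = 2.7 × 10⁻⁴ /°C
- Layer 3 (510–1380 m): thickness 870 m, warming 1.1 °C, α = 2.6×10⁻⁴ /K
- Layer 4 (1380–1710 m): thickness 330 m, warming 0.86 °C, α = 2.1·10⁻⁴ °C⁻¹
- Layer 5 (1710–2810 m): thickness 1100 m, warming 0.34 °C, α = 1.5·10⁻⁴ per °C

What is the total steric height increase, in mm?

about 495 mm

Layer 1: 2.6×10⁻⁴ × 1.6 × 250 = 0.10400 m
250–510 m: 260 × 0.38 × 2.7×10⁻⁴ = 0.026676 m
870 × 1.1 × 2.6×10⁻⁴ = 0.24882 m
2.1×10⁻⁴ × 0.86 × 330 = 0.059598 m
1710–2810 m: 0.34 × 1100 × 1.5×10⁻⁴ = 0.05610 m
Δh = 0.10400 + 0.026676 + 0.24882 + 0.059598 + 0.05610 = 0.495194 m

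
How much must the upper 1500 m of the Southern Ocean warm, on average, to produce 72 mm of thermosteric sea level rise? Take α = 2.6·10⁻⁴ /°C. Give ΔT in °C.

ΔT = Δh/(αH) = 0.072 / (2.6×10⁻⁴ × 1500) ≈ 0.1846 °C

0.185 °C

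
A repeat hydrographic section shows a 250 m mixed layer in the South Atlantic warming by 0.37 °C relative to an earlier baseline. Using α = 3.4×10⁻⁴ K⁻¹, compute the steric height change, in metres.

about 0.0315 m

Δh = αΔT·H = 3.4×10⁻⁴ × 0.37 × 250 = 0.03145 m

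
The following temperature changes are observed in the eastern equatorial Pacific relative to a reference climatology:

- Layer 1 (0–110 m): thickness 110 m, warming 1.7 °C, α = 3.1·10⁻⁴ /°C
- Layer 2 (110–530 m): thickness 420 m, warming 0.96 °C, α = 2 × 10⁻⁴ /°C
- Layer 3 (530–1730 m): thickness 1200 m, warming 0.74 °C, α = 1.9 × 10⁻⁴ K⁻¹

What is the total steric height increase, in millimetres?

307 mm of thermosteric rise

0–110 m: 110 × 1.7 × 3.1×10⁻⁴ = 0.05797 m
Layer 2: 2×10⁻⁴ × 420 × 0.96 = 0.08064 m
1.9×10⁻⁴ × 0.74 × 1200 = 0.16872 m
Δh = 0.05797 + 0.08064 + 0.16872 = 0.30733 m ≈ 307 mm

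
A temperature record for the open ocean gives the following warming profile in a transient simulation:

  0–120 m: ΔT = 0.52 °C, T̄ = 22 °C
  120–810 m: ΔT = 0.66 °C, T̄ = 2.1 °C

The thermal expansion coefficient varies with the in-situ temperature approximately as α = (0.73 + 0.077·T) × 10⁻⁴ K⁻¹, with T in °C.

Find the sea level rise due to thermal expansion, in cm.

Δh = 5.57 cm

Layer 1: α = (0.73 + 0.077×22)×10⁻⁴ = 2.424×10⁻⁴ K⁻¹
Layer 2: α = (0.73 + 0.077×2.1)×10⁻⁴ = 0.8917×10⁻⁴ K⁻¹
Layer 1: 120 × 2.424×10⁻⁴ × 0.52 = 0.01512576 m
0.66 × 0.8917×10⁻⁴ × 690 = 0.040608018 m
Δh = 0.01512576 + 0.040608018 = 0.055733778 m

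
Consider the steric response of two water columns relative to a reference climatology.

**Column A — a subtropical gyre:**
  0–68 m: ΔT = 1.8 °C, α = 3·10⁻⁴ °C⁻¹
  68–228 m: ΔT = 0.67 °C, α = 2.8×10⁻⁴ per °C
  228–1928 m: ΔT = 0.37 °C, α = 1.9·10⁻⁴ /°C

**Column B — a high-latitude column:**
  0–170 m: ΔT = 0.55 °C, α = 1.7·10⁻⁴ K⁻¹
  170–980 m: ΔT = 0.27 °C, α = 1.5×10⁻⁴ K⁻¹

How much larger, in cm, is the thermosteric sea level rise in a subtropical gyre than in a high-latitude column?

14 cm larger

A Layer 1: 1.8 × 3×10⁻⁴ × 68 = 0.03672 m
A 68–228 m: 2.8×10⁻⁴ × 160 × 0.67 = 0.030016 m
A 228–1928 m: 0.37 × 1.9×10⁻⁴ × 1700 = 0.11951 m
A total: 0.186246 m
B 1.7×10⁻⁴ × 0.55 × 170 = 0.015895 m
B Layer 2: 810 × 0.27 × 1.5×10⁻⁴ = 0.032805 m
B total: 0.04870 m
Difference: 0.186246 − 0.04870 = 0.137546 m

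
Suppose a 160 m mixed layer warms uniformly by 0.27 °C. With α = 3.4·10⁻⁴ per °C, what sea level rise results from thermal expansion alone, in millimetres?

14.7 mm of thermosteric rise

Δh = αΔT·H = 3.4×10⁻⁴ × 0.27 × 160 = 0.014688 m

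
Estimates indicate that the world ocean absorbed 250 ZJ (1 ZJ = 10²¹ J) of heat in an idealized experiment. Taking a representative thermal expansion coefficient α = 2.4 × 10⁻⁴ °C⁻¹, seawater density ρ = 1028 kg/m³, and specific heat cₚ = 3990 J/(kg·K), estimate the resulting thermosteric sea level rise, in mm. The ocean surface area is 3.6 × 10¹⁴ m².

about 40.6 mm

Per unit area: Q = 250×10²¹ / (3.6×10¹⁴) ≈ 6.944×10⁸ J/m²
Δh = αQ/(ρcₚ) = 2.4×10⁻⁴ × 6.944×10⁸ / (1028 × 3990) ≈ 0.040631 m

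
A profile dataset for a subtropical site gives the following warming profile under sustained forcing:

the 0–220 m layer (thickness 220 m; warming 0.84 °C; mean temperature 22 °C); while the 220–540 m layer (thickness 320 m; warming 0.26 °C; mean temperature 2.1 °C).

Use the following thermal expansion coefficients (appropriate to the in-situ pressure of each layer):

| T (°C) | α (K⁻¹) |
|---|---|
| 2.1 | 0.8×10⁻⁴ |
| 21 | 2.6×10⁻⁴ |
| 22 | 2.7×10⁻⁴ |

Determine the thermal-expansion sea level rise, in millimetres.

Layer 1 at 22 °C → α = 2.7×10⁻⁴ K⁻¹
Layer 2 at 2.1 °C → α = 0.8×10⁻⁴ K⁻¹
Layer 1: 0.84 × 220 × 2.7×10⁻⁴ = 0.049896 m
220–540 m: 0.8×10⁻⁴ × 320 × 0.26 = 0.006656 m
Δh = 0.049896 + 0.006656 = 0.056552 m

56.6 mm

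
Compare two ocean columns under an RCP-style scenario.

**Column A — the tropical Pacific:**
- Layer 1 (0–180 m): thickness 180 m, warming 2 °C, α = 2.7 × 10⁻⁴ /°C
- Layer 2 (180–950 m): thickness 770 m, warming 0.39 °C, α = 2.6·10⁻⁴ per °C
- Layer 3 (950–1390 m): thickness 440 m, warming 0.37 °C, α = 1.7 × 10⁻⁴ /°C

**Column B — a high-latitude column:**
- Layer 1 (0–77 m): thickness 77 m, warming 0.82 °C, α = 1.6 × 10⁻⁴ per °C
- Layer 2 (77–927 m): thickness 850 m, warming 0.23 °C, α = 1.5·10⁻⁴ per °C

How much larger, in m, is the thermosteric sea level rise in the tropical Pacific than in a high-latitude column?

0.164 m

A Layer 1: 180 × 2.7×10⁻⁴ × 2 = 0.09720 m
A 180–950 m: 0.39 × 2.6×10⁻⁴ × 770 = 0.078078 m
A 950–1390 m: 440 × 1.7×10⁻⁴ × 0.37 = 0.027676 m
A total: 0.202954 m
B Layer 1: 77 × 0.82 × 1.6×10⁻⁴ = 0.0101024 m
B 77–927 m: 0.23 × 850 × 1.5×10⁻⁴ = 0.029325 m
B total: 0.0394274 m
Difference: 0.202954 − 0.0394274 = 0.1635266 m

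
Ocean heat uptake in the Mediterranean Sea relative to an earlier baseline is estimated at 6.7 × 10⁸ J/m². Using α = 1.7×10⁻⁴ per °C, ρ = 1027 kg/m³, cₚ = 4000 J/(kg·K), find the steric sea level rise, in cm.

Δh = 2.8 cm

Δh = αQ/(ρcₚ) = 1.7×10⁻⁴ × 6.7×10⁸ / (1027 × 4000) ≈ 0.027726 m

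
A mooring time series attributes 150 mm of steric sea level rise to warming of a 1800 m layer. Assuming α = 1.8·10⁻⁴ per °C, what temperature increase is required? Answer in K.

0.463 K

ΔT = Δh/(αH) = 0.15 / (1.8×10⁻⁴ × 1800) ≈ 0.4630 K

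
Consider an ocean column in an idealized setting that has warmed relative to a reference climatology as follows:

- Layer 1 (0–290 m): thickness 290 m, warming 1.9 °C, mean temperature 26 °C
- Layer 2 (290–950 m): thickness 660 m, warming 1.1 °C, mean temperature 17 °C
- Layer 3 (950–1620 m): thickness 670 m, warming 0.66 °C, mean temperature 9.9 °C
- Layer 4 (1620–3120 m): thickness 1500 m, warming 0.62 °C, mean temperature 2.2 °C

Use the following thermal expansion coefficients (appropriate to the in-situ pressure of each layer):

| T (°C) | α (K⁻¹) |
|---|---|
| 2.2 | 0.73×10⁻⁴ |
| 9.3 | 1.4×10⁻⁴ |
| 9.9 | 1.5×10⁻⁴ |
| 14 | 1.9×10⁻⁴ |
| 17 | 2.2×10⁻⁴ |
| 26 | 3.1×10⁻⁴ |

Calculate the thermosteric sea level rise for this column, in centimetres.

Layer 1 at 26 °C → α = 3.1×10⁻⁴ K⁻¹
Layer 2 at 17 °C → α = 2.2×10⁻⁴ K⁻¹
Layer 3 at 9.9 °C → α = 1.5×10⁻⁴ K⁻¹
Layer 4 at 2.2 °C → α = 0.73×10⁻⁴ K⁻¹
1.9 × 290 × 3.1×10⁻⁴ = 0.17081 m
Layer 2: 660 × 1.1 × 2.2×10⁻⁴ = 0.15972 m
950–1620 m: 0.66 × 1.5×10⁻⁴ × 670 = 0.06633 m
Layer 4: 0.62 × 1500 × 0.73×10⁻⁴ = 0.06789 m
Δh = 0.17081 + 0.15972 + 0.06633 + 0.06789 = 0.46475 m

Δh = 46.5 cm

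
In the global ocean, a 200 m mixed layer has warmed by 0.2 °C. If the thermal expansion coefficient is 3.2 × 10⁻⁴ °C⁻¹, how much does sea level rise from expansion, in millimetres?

13 mm of thermosteric rise

Δh = αΔT·H = 3.2×10⁻⁴ × 0.2 × 200 = 0.01280 m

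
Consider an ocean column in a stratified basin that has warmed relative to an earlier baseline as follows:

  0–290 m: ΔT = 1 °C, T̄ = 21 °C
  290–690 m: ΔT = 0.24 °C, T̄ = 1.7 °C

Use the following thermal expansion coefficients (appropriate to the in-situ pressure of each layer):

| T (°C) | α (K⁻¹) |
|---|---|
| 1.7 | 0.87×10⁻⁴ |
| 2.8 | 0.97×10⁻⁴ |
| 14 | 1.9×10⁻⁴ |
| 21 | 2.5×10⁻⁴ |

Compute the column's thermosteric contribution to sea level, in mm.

Layer 1 at 21 °C → α = 2.5×10⁻⁴ K⁻¹
Layer 2 at 1.7 °C → α = 0.87×10⁻⁴ K⁻¹
1 × 2.5×10⁻⁴ × 290 = 0.07250 m
Layer 2: 400 × 0.24 × 0.87×10⁻⁴ = 0.008352 m
Δh = 0.07250 + 0.008352 = 0.080852 m

Δh ≈ 80.9 mm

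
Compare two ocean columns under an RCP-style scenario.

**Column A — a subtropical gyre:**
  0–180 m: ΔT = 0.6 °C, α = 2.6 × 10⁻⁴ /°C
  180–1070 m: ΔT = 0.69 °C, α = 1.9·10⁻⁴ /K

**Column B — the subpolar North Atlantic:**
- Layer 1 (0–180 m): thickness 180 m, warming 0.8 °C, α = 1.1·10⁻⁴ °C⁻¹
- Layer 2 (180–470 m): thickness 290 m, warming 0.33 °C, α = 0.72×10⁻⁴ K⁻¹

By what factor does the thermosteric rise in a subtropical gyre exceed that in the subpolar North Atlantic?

A 0.6 × 180 × 2.6×10⁻⁴ = 0.02808 m
A 180–1070 m: 890 × 0.69 × 1.9×10⁻⁴ = 0.116679 m
A total: 0.144759 m
B 180 × 1.1×10⁻⁴ × 0.8 = 0.01584 m
B 290 × 0.33 × 0.72×10⁻⁴ = 0.0068904 m
B total: 0.0227304 m
Ratio: 0.144759 / 0.0227304 ≈ 6.369

a factor of 6.4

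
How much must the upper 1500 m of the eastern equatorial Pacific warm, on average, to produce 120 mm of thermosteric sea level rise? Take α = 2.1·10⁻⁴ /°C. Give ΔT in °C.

ΔT = Δh/(αH) = 0.12 / (2.1×10⁻⁴ × 1500) ≈ 0.3810 °C

about 0.381 °C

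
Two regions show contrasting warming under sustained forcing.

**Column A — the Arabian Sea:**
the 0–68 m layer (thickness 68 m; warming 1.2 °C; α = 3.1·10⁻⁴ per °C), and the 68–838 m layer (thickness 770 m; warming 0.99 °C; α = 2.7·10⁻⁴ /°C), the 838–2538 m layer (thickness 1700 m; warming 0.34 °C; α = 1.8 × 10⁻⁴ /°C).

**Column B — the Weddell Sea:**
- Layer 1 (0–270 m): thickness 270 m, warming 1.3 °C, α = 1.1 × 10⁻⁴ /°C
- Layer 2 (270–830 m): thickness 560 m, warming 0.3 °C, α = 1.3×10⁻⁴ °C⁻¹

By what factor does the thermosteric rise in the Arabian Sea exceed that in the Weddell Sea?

≈ 5.54×

A 1.2 × 3.1×10⁻⁴ × 68 = 0.025296 m
A 0.99 × 2.7×10⁻⁴ × 770 = 0.205821 m
A 0.34 × 1700 × 1.8×10⁻⁴ = 0.10404 m
A total: 0.335157 m
B 270 × 1.1×10⁻⁴ × 1.3 = 0.03861 m
B 270–830 m: 0.3 × 1.3×10⁻⁴ × 560 = 0.02184 m
B total: 0.06045 m
Ratio: 0.335157 / 0.06045 ≈ 5.544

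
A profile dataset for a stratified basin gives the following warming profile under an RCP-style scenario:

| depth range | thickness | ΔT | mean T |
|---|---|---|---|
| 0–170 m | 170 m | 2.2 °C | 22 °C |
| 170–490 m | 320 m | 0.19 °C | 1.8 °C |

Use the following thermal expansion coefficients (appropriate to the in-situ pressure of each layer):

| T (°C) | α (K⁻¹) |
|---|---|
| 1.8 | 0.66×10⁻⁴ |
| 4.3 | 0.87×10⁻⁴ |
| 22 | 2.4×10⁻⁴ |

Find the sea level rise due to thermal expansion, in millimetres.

Layer 1 at 22 °C → α = 2.4×10⁻⁴ K⁻¹
Layer 2 at 1.8 °C → α = 0.66×10⁻⁴ K⁻¹
0–170 m: 2.2 × 2.4×10⁻⁴ × 170 = 0.08976 m
Layer 2: 0.66×10⁻⁴ × 320 × 0.19 = 0.0040128 m
Δh = 0.08976 + 0.0040128 = 0.0937728 m ≈ 94 mm

Δh ≈ 94 mm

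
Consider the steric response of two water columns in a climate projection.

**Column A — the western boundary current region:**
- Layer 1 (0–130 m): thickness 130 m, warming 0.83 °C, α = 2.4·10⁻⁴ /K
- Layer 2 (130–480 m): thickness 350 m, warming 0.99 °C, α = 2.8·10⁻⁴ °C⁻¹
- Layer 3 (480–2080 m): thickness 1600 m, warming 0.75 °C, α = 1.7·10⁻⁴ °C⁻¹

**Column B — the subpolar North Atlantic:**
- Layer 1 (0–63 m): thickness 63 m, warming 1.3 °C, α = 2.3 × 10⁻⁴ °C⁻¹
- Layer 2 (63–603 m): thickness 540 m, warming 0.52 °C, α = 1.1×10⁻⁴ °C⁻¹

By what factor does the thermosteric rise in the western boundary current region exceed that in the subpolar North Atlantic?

A Layer 1: 2.4×10⁻⁴ × 0.83 × 130 = 0.025896 m
A 350 × 0.99 × 2.8×10⁻⁴ = 0.09702 m
A Layer 3: 0.75 × 1.7×10⁻⁴ × 1600 = 0.20400 m
A total: 0.326916 m
B 0–63 m: 1.3 × 2.3×10⁻⁴ × 63 = 0.018837 m
B 1.1×10⁻⁴ × 540 × 0.52 = 0.030888 m
B total: 0.049725 m
Ratio: 0.326916 / 0.049725 ≈ 6.574

6.57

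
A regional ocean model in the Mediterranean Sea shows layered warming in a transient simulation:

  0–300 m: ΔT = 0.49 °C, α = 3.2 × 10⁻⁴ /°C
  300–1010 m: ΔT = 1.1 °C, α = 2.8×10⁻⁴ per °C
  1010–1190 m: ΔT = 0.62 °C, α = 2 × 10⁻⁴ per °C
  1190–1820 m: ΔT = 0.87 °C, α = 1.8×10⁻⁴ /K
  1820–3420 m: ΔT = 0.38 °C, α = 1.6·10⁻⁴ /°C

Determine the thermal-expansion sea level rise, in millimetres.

484 mm of thermosteric rise

Layer 1: 3.2×10⁻⁴ × 300 × 0.49 = 0.04704 m
1.1 × 710 × 2.8×10⁻⁴ = 0.21868 m
Layer 3: 180 × 2×10⁻⁴ × 0.62 = 0.02232 m
1190–1820 m: 630 × 0.87 × 1.8×10⁻⁴ = 0.098658 m
1.6×10⁻⁴ × 1600 × 0.38 = 0.09728 m
Δh = 0.04704 + 0.21868 + 0.02232 + 0.098658 + 0.09728 = 0.483978 m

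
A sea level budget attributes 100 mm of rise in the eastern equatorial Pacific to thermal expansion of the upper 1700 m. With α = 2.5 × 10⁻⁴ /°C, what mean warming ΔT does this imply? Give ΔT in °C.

ΔT = Δh/(αH) = 0.1 / (2.5×10⁻⁴ × 1700) ≈ 0.2353 °C

ΔT ≈ 0.235 °C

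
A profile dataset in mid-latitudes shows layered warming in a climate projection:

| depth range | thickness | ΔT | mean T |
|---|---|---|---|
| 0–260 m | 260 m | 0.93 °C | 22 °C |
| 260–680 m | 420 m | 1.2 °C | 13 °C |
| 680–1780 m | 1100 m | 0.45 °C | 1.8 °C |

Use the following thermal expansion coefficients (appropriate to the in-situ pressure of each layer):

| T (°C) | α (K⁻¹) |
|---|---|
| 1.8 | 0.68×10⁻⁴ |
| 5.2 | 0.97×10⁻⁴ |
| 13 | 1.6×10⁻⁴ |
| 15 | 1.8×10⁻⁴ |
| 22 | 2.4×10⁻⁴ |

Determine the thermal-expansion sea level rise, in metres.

Δh ≈ 0.172 m

Layer 1 at 22 °C → α = 2.4×10⁻⁴ K⁻¹
Layer 2 at 13 °C → α = 1.6×10⁻⁴ K⁻¹
Layer 3 at 1.8 °C → α = 0.68×10⁻⁴ K⁻¹
260 × 2.4×10⁻⁴ × 0.93 = 0.058032 m
Layer 2: 1.6×10⁻⁴ × 420 × 1.2 = 0.08064 m
0.45 × 0.68×10⁻⁴ × 1100 = 0.03366 m
Δh = 0.058032 + 0.08064 + 0.03366 = 0.172332 m ≈ 0.172 m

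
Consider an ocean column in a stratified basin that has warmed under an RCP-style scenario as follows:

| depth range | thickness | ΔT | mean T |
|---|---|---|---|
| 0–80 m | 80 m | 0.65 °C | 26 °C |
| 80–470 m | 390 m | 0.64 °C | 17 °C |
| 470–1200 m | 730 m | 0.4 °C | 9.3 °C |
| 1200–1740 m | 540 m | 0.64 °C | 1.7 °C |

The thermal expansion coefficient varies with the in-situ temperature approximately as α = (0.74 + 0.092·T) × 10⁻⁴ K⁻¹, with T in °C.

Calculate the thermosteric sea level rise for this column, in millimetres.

Layer 1: α = (0.74 + 0.092×26)×10⁻⁴ = 3.132×10⁻⁴ K⁻¹
Layer 2: α = (0.74 + 0.092×17)×10⁻⁴ = 2.304×10⁻⁴ K⁻¹
Layer 3: α = (0.74 + 0.092×9.3)×10⁻⁴ = 1.5956×10⁻⁴ K⁻¹
Layer 4: α = (0.74 + 0.092×1.7)×10⁻⁴ = 0.8964×10⁻⁴ K⁻¹
0–80 m: 80 × 3.132×10⁻⁴ × 0.65 = 0.0162864 m
Layer 2: 2.304×10⁻⁴ × 0.64 × 390 = 0.05750784 m
Layer 3: 0.4 × 730 × 1.5956×10⁻⁴ = 0.04659152 m
0.8964×10⁻⁴ × 540 × 0.64 = 0.030979584 m
Δh = 0.0162864 + 0.05750784 + 0.04659152 + 0.030979584 = 0.151365344 m ≈ 151 mm

151 mm of thermosteric rise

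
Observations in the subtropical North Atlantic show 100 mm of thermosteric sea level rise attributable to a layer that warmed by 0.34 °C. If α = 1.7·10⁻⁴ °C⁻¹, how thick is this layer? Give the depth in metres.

H = Δh/(αΔT) = 0.1 / (1.7×10⁻⁴ × 0.34) ≈ 1730 m

1730 m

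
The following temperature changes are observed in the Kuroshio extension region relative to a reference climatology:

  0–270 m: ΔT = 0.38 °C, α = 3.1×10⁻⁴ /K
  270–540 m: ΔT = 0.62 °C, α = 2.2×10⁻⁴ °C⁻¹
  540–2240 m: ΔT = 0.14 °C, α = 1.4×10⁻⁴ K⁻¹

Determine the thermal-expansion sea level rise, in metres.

0–270 m: 3.1×10⁻⁴ × 0.38 × 270 = 0.031806 m
270–540 m: 0.62 × 2.2×10⁻⁴ × 270 = 0.036828 m
Layer 3: 1.4×10⁻⁴ × 0.14 × 1700 = 0.03332 m
Δh = 0.031806 + 0.036828 + 0.03332 = 0.101954 m

0.102 m of thermosteric rise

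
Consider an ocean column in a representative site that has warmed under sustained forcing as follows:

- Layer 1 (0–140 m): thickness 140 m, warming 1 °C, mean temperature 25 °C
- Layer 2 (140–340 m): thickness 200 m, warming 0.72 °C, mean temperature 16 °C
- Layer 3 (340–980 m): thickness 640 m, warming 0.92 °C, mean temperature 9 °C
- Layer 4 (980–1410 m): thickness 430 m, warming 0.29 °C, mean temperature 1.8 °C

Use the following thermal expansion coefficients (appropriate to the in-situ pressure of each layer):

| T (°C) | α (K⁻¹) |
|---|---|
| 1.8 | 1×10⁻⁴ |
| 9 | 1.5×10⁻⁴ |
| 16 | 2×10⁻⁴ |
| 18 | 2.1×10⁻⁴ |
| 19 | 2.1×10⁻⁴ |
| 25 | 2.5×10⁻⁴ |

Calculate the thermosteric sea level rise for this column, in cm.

16 cm

Layer 1 at 25 °C → α = 2.5×10⁻⁴ K⁻¹
Layer 2 at 16 °C → α = 2×10⁻⁴ K⁻¹
Layer 3 at 9 °C → α = 1.5×10⁻⁴ K⁻¹
Layer 4 at 1.8 °C → α = 1×10⁻⁴ K⁻¹
1 × 140 × 2.5×10⁻⁴ = 0.03500 m
2×10⁻⁴ × 0.72 × 200 = 0.02880 m
340–980 m: 1.5×10⁻⁴ × 640 × 0.92 = 0.08832 m
980–1410 m: 1×10⁻⁴ × 430 × 0.29 = 0.01247 m
Δh = 0.03500 + 0.02880 + 0.08832 + 0.01247 = 0.16459 m ≈ 16 cm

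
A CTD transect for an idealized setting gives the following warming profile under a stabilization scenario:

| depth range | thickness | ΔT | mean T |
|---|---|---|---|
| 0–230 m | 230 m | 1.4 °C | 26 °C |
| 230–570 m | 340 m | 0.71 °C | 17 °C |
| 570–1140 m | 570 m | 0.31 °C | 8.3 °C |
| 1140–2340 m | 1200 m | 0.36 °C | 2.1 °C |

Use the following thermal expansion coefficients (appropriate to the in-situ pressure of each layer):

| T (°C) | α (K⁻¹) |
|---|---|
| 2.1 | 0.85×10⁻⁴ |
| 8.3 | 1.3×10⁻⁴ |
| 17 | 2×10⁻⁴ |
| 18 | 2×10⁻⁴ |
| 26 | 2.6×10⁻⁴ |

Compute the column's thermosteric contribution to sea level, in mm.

Layer 1 at 26 °C → α = 2.6×10⁻⁴ K⁻¹
Layer 2 at 17 °C → α = 2×10⁻⁴ K⁻¹
Layer 3 at 8.3 °C → α = 1.3×10⁻⁴ K⁻¹
Layer 4 at 2.1 °C → α = 0.85×10⁻⁴ K⁻¹
0–230 m: 1.4 × 2.6×10⁻⁴ × 230 = 0.08372 m
0.71 × 340 × 2×10⁻⁴ = 0.04828 m
Layer 3: 570 × 0.31 × 1.3×10⁻⁴ = 0.022971 m
0.85×10⁻⁴ × 0.36 × 1200 = 0.03672 m
Δh = 0.08372 + 0.04828 + 0.022971 + 0.03672 = 0.191691 m

192 mm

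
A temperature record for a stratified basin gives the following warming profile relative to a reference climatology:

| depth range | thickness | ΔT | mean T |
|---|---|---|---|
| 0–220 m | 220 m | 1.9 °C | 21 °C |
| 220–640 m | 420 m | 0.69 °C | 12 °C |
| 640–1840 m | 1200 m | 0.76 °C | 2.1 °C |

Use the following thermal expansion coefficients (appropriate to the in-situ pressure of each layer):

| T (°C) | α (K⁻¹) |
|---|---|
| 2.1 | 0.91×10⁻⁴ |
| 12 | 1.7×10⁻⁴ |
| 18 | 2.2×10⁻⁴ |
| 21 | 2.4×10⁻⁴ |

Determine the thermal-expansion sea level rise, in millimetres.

233 mm

Layer 1 at 21 °C → α = 2.4×10⁻⁴ K⁻¹
Layer 2 at 12 °C → α = 1.7×10⁻⁴ K⁻¹
Layer 3 at 2.1 °C → α = 0.91×10⁻⁴ K⁻¹
1.9 × 220 × 2.4×10⁻⁴ = 0.10032 m
420 × 1.7×10⁻⁴ × 0.69 = 0.049266 m
0.76 × 0.91×10⁻⁴ × 1200 = 0.082992 m
Δh = 0.10032 + 0.049266 + 0.082992 = 0.232578 m ≈ 233 mm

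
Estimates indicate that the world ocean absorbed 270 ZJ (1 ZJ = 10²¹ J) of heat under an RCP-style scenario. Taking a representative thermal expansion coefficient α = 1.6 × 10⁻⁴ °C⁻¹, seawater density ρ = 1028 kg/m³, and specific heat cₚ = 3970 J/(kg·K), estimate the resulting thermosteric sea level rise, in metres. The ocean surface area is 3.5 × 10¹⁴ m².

Δh ≈ 0.030 m

Per unit area: Q = 270×10²¹ / (3.5×10¹⁴) ≈ 7.714×10⁸ J/m²
Δh = αQ/(ρcₚ) = 1.6×10⁻⁴ × 7.714×10⁸ / (1028 × 3970) ≈ 0.030242 m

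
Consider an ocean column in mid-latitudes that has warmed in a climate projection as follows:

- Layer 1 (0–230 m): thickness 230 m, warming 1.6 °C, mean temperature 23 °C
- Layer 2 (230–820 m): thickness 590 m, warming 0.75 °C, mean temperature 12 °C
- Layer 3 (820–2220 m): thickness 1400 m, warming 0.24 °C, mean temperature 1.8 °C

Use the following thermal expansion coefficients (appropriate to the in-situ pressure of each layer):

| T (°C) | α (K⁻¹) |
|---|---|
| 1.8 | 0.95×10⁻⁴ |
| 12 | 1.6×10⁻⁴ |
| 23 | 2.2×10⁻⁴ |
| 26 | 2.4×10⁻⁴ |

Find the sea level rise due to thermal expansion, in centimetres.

Δh = 18 cm

Layer 1 at 23 °C → α = 2.2×10⁻⁴ K⁻¹
Layer 2 at 12 °C → α = 1.6×10⁻⁴ K⁻¹
Layer 3 at 1.8 °C → α = 0.95×10⁻⁴ K⁻¹
2.2×10⁻⁴ × 1.6 × 230 = 0.08096 m
1.6×10⁻⁴ × 0.75 × 590 = 0.07080 m
820–2220 m: 0.95×10⁻⁴ × 0.24 × 1400 = 0.03192 m
Δh = 0.08096 + 0.07080 + 0.03192 = 0.18368 m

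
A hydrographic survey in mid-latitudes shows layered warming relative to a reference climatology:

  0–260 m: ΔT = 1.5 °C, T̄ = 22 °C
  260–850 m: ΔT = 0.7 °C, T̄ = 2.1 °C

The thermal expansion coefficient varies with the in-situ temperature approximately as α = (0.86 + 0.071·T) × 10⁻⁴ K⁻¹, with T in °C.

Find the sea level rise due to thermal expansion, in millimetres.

Layer 1: α = (0.86 + 0.071×22)×10⁻⁴ = 2.422×10⁻⁴ K⁻¹
Layer 2: α = (0.86 + 0.071×2.1)×10⁻⁴ = 1.0091×10⁻⁴ K⁻¹
0–260 m: 260 × 1.5 × 2.422×10⁻⁴ = 0.094458 m
Layer 2: 0.7 × 1.0091×10⁻⁴ × 590 = 0.04167583 m
Δh = 0.094458 + 0.04167583 = 0.13613383 m

about 136 mm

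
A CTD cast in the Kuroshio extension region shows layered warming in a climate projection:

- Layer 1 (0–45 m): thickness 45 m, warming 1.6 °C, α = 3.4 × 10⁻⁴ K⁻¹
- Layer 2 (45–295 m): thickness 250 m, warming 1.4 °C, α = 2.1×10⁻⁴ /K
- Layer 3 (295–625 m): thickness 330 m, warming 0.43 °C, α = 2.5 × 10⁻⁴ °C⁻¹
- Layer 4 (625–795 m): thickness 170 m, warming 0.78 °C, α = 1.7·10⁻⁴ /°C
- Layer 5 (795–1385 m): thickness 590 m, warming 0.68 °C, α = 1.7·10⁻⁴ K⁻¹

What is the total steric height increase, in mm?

220 mm of thermosteric rise

1.6 × 45 × 3.4×10⁻⁴ = 0.02448 m
250 × 1.4 × 2.1×10⁻⁴ = 0.07350 m
Layer 3: 330 × 2.5×10⁻⁴ × 0.43 = 0.035475 m
625–795 m: 170 × 0.78 × 1.7×10⁻⁴ = 0.022542 m
590 × 0.68 × 1.7×10⁻⁴ = 0.068204 m
Δh = 0.02448 + 0.07350 + 0.035475 + 0.022542 + 0.068204 = 0.224201 m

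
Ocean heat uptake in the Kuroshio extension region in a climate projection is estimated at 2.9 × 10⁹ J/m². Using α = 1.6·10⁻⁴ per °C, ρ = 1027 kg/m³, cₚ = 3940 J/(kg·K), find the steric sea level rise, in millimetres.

Δh = αQ/(ρcₚ) = 1.6×10⁻⁴ × 2.9×10⁹ / (1027 × 3940) ≈ 0.11467 m

110 mm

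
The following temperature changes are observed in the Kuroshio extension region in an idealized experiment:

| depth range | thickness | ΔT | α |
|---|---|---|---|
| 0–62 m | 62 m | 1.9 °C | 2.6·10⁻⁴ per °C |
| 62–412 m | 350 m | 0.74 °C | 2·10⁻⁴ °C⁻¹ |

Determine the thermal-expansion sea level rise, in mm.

82 mm

0–62 m: 62 × 1.9 × 2.6×10⁻⁴ = 0.030628 m
62–412 m: 0.74 × 350 × 2×10⁻⁴ = 0.05180 m
Δh = 0.030628 + 0.05180 = 0.082428 m ≈ 82 mm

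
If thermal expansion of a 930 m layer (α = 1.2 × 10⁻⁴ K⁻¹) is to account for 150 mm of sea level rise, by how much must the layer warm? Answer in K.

about 1.34 K

ΔT = Δh/(αH) = 0.15 / (1.2×10⁻⁴ × 930) ≈ 1.344 K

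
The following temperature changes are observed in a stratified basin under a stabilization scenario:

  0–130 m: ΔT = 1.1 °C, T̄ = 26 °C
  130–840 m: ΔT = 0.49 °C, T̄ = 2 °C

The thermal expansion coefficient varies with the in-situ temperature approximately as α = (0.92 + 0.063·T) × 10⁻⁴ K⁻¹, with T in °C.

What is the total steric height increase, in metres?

Δh ≈ 0.0730 m

Layer 1: α = (0.92 + 0.063×26)×10⁻⁴ = 2.558×10⁻⁴ K⁻¹
Layer 2: α = (0.92 + 0.063×2)×10⁻⁴ = 1.046×10⁻⁴ K⁻¹
0–130 m: 130 × 1.1 × 2.558×10⁻⁴ = 0.0365794 m
130–840 m: 0.49 × 1.046×10⁻⁴ × 710 = 0.03639034 m
Δh = 0.0365794 + 0.03639034 = 0.07296974 m ≈ 0.0730 m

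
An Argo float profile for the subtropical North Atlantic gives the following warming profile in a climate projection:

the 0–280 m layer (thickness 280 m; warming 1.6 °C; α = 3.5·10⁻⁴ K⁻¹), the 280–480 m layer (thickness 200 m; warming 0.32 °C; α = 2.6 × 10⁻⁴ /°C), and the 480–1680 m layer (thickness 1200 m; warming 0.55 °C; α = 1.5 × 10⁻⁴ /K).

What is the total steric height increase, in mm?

Δh = 272 mm

3.5×10⁻⁴ × 280 × 1.6 = 0.15680 m
Layer 2: 200 × 0.32 × 2.6×10⁻⁴ = 0.01664 m
1200 × 0.55 × 1.5×10⁻⁴ = 0.09900 m
Δh = 0.15680 + 0.01664 + 0.09900 = 0.27244 m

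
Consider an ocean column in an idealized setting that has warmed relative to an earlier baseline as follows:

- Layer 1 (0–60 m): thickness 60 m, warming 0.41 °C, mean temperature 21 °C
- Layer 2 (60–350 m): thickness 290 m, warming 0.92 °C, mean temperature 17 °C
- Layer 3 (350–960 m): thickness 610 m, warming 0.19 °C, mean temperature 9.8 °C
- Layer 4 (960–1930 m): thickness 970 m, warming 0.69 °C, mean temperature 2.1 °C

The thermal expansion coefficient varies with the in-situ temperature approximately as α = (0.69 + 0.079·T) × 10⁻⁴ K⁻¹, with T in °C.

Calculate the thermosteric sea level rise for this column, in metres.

about 0.134 m

Layer 1: α = (0.69 + 0.079×21)×10⁻⁴ = 2.349×10⁻⁴ K⁻¹
Layer 2: α = (0.69 + 0.079×17)×10⁻⁴ = 2.033×10⁻⁴ K⁻¹
Layer 3: α = (0.69 + 0.079×9.8)×10⁻⁴ = 1.4642×10⁻⁴ K⁻¹
Layer 4: α = (0.69 + 0.079×2.1)×10⁻⁴ = 0.8559×10⁻⁴ K⁻¹
Layer 1: 0.41 × 2.349×10⁻⁴ × 60 = 0.00577854 m
60–350 m: 2.033×10⁻⁴ × 0.92 × 290 = 0.05424044 m
Layer 3: 0.19 × 1.4642×10⁻⁴ × 610 = 0.016970078 m
970 × 0.8559×10⁻⁴ × 0.69 = 0.057285387 m
Δh = 0.00577854 + 0.05424044 + 0.016970078 + 0.057285387 = 0.134274445 m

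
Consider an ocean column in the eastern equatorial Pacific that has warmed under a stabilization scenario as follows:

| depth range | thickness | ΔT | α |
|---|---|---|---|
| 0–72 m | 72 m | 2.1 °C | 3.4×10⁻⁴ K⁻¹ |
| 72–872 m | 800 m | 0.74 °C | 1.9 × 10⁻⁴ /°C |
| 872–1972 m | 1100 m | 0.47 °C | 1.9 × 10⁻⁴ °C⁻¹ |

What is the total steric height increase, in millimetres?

0–72 m: 72 × 3.4×10⁻⁴ × 2.1 = 0.051408 m
Layer 2: 0.74 × 1.9×10⁻⁴ × 800 = 0.11248 m
Layer 3: 1.9×10⁻⁴ × 0.47 × 1100 = 0.09823 m
Δh = 0.051408 + 0.11248 + 0.09823 = 0.262118 m

260 mm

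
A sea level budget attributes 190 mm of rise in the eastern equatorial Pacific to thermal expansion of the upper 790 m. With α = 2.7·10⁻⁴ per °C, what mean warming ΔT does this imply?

ΔT = Δh/(αH) = 0.19 / (2.7×10⁻⁴ × 790) ≈ 0.8908 °C

about 0.891 °C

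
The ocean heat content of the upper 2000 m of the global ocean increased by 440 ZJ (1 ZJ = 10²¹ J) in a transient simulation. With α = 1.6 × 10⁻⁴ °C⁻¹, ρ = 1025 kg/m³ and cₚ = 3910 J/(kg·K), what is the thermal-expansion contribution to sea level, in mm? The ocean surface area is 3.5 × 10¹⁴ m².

Per unit area: Q = 440×10²¹ / (3.5×10¹⁴) ≈ 1.257×10⁹ J/m²
Δh = αQ/(ρcₚ) = 1.6×10⁻⁴ × 1.257×10⁹ / (1025 × 3910) ≈ 0.050183 m

Δh = 50.2 mm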